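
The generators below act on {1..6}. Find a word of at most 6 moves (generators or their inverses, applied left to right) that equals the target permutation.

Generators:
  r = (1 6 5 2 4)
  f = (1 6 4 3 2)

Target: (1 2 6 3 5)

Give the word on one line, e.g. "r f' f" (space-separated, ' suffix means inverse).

  after f': (1 2 3 4 6)
  after f': (1 3 6 2 4)
  after r: (1 3 5 2)(4 6)
  after f: (1 2 6 3 5)

f' f' r f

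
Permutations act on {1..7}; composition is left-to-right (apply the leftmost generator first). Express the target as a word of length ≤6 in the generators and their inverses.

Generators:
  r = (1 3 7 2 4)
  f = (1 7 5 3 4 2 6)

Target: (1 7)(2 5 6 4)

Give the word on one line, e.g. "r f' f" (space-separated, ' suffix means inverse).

f f r f'

  after f: (1 7 5 3 4 2 6)
  after f: (1 5 4 6 7 3 2)
  after r: (1 5)(2 3 4 6)
  after f': (1 7)(2 5 6 4)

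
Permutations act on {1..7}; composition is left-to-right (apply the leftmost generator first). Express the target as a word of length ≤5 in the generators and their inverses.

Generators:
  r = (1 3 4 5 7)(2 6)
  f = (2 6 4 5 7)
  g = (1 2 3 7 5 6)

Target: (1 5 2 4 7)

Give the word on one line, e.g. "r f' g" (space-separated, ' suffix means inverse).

r' g' g' f' r'

  after r': (1 7 5 4 3)(2 6)
  after g': (1 3 6)(2 5 4)
  after g': (1 2 7 3 5 4)
  after f': (1 7 3 4)(2 5 6)
  after r': (1 5 2 4 7)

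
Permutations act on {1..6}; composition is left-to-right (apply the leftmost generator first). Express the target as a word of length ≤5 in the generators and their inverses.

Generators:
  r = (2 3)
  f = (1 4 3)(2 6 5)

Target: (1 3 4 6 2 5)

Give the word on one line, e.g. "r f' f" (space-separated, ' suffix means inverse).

  after f: (1 4 3)(2 6 5)
  after r': (1 4 2 6 5 3)
  after f: (1 3 4 6 2 5)

f r' f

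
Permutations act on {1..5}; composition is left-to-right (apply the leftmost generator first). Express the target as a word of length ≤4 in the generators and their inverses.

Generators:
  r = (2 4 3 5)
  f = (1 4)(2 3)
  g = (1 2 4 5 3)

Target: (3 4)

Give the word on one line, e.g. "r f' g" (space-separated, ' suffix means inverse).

f r' g'

  after f: (1 4)(2 3)
  after r': (1 2 4)(3 5)
  after g': (3 4)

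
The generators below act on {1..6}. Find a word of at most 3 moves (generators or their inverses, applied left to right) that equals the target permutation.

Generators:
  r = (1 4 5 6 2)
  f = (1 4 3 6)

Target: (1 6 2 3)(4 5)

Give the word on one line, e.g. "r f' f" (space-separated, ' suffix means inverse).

r f' f'

  after r: (1 4 5 6 2)
  after f': (2 6)(3 4 5)
  after f': (1 6 2 3)(4 5)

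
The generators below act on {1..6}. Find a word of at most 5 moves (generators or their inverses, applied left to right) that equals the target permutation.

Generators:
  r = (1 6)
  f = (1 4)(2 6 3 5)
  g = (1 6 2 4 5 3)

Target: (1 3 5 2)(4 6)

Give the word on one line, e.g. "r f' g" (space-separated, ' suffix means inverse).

  after r': (1 6)
  after f: (1 3 5 2 6 4)
  after r': (1 3 5 2)(4 6)

r' f r'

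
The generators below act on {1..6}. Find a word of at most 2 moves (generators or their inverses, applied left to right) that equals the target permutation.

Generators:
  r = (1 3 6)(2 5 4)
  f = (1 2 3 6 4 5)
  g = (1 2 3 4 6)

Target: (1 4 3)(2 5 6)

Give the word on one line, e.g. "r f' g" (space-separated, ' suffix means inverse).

f' f'

  after f': (1 5 4 6 3 2)
  after f': (1 4 3)(2 5 6)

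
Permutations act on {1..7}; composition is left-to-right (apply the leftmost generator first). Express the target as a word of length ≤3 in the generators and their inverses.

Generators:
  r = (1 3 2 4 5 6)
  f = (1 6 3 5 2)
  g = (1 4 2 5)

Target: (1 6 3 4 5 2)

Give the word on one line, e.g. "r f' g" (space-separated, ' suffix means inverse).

  after g: (1 4 2 5)
  after r: (1 5 3 2 6)
  after r: (1 6 3 4 5 2)

g r r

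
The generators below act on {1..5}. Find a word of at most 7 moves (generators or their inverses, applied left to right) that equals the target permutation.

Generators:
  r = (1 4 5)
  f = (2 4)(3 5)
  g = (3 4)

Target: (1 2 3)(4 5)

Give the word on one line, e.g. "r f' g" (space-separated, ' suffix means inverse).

g' f' r f' r'

  after g': (3 4)
  after f': (2 4 5 3)
  after r: (1 4)(2 5 3)
  after f': (1 2 3 4)
  after r': (1 2 3)(4 5)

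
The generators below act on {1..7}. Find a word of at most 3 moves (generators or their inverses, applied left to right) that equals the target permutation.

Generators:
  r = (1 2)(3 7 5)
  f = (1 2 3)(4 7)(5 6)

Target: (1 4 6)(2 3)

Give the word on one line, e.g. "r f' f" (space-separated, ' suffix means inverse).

  after f': (1 3 2)(4 7)(5 6)
  after r: (1 7 4 5 6 3)
  after f: (1 4 6)(2 3)

f' r f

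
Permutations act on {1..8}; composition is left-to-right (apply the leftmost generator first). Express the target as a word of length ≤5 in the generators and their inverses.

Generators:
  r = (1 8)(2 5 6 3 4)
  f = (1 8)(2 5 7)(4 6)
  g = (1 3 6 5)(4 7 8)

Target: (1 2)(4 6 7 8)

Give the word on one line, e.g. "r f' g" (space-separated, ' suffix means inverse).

  after f': (1 8)(2 7 5)(4 6)
  after g: (1 4 5 2 8 3 6 7)
  after r: (1 2)(4 6 7 8)

f' g r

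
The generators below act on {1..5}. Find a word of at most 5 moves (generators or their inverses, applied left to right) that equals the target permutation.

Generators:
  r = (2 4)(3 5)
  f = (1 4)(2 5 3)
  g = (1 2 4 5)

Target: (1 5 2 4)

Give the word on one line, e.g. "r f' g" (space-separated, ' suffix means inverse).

  after g: (1 2 4 5)
  after f: (1 5 4 3 2)
  after r: (1 3 4 5 2)
  after g: (1 3 5 4)
  after r: (1 5 2 4)

g f r g r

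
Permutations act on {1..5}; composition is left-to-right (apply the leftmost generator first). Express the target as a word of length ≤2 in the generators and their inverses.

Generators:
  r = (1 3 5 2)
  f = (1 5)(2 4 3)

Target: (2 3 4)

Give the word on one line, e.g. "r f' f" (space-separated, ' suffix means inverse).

f f

  after f: (1 5)(2 4 3)
  after f: (2 3 4)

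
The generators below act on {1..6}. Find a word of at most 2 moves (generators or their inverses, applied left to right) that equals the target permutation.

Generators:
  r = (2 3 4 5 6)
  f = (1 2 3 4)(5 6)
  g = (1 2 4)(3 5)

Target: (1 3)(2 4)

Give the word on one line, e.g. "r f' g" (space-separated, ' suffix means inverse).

  after f': (1 4 3 2)(5 6)
  after f': (1 3)(2 4)

f' f'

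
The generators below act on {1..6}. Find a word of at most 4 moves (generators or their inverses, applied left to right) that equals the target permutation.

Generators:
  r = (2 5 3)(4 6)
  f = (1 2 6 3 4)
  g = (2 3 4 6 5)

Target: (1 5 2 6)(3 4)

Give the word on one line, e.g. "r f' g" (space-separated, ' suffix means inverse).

  after g': (2 5 6 4 3)
  after f: (1 2 5 3 6)
  after g': (1 5 2 6)(3 4)

g' f g'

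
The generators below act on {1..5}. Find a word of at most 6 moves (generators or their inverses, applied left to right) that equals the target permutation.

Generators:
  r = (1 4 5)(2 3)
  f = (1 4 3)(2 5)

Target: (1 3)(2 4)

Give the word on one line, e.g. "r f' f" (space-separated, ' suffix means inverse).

r r f' r'

  after r: (1 4 5)(2 3)
  after r: (1 5 4)
  after f': (1 2 5)(3 4)
  after r': (1 3)(2 4)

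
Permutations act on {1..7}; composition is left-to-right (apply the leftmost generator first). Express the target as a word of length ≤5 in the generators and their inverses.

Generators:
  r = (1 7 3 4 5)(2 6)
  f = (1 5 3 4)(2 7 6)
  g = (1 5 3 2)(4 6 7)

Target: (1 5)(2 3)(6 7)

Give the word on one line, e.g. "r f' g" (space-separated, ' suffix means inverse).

g' r g r g'

  after g': (1 2 3 5)(4 7 6)
  after r: (1 6 5 7 2 4 3)
  after g: (1 7)(2 6 3 5 4)
  after r: (1 3)(4 6)
  after g': (1 5)(2 3)(6 7)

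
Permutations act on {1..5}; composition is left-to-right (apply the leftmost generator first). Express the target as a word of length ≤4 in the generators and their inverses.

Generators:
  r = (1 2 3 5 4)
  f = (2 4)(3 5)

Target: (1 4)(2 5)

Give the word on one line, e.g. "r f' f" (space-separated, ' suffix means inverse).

  after r: (1 2 3 5 4)
  after r: (1 3 4 2 5)
  after f: (1 5)(2 3)
  after r: (1 4)(2 5)

r r f r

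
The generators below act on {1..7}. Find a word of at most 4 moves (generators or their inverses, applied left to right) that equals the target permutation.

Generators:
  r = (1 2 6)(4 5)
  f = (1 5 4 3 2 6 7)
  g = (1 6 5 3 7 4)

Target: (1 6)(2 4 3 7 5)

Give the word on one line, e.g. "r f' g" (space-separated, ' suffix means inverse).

r g r

  after r: (1 2 6)(4 5)
  after g: (1 2 5)(3 7 4)
  after r: (1 6)(2 4 3 7 5)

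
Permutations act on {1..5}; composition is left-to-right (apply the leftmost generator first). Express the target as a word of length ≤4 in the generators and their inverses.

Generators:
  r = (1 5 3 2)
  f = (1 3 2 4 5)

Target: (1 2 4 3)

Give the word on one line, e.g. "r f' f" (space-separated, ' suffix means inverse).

f r

  after f: (1 3 2 4 5)
  after r: (1 2 4 3)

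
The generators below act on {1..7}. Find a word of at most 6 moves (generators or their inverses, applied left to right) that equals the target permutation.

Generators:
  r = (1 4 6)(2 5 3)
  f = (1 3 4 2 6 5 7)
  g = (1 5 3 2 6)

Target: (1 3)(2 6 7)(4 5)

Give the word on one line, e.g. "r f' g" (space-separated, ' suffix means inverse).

f' g f f

  after f': (1 7 5 6 2 4 3)
  after g: (1 7 3 5)(2 4)
  after f: (3 7 4 6 5)
  after f: (1 3)(2 6 7)(4 5)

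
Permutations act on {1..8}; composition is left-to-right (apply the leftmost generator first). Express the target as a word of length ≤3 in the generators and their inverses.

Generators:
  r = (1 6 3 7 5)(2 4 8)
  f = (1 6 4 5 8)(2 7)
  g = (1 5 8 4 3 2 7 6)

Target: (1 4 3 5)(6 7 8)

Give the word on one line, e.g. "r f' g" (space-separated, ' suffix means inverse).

  after r': (1 5 7 3 6)(2 8 4)
  after g: (1 8 3)(2 4 7)(5 6)
  after r': (1 4 3 5)(6 7 8)

r' g r'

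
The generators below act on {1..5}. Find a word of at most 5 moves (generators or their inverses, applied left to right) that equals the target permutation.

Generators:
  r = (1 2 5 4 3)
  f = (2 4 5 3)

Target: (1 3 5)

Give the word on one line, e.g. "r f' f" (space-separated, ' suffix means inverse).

  after f': (2 3 5 4)
  after f': (2 5)(3 4)
  after r': (1 3 5)

f' f' r'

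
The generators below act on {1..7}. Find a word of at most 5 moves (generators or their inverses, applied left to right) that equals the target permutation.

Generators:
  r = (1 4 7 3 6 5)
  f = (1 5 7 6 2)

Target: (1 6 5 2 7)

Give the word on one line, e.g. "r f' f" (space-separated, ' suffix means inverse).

f f f

  after f: (1 5 7 6 2)
  after f: (1 7 2 5 6)
  after f: (1 6 5 2 7)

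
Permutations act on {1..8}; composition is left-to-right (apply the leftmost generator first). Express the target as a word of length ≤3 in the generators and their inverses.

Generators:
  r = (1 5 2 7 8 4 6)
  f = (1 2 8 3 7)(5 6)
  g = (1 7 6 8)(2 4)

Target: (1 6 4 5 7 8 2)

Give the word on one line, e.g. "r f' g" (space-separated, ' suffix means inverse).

g' r' g

  after g': (1 8 6 7)(2 4)
  after r': (1 7 6 2 8 4 5)
  after g: (1 6 4 5 7 8 2)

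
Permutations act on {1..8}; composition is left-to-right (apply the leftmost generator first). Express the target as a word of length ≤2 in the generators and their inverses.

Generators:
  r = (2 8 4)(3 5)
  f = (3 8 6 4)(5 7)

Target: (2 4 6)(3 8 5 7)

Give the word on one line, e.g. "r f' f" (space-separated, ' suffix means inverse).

f' r'

  after f': (3 4 6 8)(5 7)
  after r': (2 4 6)(3 8 5 7)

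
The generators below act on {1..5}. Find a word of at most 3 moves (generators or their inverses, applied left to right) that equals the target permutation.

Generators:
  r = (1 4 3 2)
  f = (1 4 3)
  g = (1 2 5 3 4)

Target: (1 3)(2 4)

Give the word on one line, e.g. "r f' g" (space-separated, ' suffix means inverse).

r' r'

  after r': (1 2 3 4)
  after r': (1 3)(2 4)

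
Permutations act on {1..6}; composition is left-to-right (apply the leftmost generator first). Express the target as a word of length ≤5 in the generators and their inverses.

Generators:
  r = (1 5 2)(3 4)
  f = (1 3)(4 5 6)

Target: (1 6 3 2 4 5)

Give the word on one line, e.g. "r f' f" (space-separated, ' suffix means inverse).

r f r

  after r: (1 5 2)(3 4)
  after f: (1 6 4)(2 3 5)
  after r: (1 6 3 2 4 5)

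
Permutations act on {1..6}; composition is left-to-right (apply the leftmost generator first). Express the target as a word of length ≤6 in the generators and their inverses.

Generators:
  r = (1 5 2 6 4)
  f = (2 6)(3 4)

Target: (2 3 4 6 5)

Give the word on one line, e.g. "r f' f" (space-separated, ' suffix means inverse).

f r f r'

  after f: (2 6)(3 4)
  after r: (1 5 2 4 3)
  after f: (1 5 6 2 3)
  after r': (2 3 4 6 5)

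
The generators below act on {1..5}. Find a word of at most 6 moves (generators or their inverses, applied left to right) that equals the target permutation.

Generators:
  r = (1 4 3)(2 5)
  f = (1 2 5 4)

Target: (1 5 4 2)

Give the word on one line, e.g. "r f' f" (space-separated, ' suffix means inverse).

  after r': (1 3 4)(2 5)
  after r': (1 4 3)
  after r': (2 5)
  after f': (1 4 5)
  after f': (1 5 4 2)

r' r' r' f' f'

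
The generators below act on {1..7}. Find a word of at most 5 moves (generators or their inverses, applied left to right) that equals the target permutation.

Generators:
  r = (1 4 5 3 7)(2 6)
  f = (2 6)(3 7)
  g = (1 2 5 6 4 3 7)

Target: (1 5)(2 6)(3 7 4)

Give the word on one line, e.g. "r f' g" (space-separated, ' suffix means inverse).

r f' r

  after r: (1 4 5 3 7)(2 6)
  after f': (1 4 5 7)
  after r: (1 5)(2 6)(3 7 4)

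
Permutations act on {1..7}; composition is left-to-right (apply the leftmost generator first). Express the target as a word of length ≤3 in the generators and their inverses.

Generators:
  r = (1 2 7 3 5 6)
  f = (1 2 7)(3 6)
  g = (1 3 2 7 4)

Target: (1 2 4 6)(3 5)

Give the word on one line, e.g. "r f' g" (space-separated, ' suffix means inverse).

  after f: (1 2 7)(3 6)
  after g: (1 7 3 6 2 4)
  after r': (1 2 4 6)(3 5)

f g r'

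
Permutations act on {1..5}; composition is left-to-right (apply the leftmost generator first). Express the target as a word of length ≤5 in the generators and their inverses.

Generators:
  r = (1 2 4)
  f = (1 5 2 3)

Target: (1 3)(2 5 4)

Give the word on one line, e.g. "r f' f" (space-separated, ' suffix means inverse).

f f f r r

  after f: (1 5 2 3)
  after f: (1 2)(3 5)
  after f: (1 3 2 5)
  after r: (1 3 4)(2 5)
  after r: (1 3)(2 5 4)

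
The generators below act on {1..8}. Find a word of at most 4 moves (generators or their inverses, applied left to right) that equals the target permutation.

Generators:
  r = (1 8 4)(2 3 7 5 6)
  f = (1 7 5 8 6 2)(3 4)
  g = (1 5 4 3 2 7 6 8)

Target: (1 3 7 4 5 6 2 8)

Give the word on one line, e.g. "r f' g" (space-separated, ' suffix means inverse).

  after f': (1 2 6 8 5 7)(3 4)
  after r: (1 3)(4 7 8 6)
  after f': (1 4)(2 6 3)(5 7)
  after g: (1 3 7 4 5 6 2 8)

f' r f' g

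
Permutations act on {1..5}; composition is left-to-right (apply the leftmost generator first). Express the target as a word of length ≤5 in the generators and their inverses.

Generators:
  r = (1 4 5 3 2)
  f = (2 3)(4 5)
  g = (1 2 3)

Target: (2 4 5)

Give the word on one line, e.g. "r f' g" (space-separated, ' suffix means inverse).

f r' g' f

  after f: (2 3)(4 5)
  after r': (1 2 5)
  after g': (2 5 3)
  after f: (2 4 5)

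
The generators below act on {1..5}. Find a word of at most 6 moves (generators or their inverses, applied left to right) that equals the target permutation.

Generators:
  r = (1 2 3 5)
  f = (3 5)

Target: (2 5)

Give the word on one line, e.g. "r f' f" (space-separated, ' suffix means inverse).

  after f': (3 5)
  after r: (1 2 3)
  after r: (1 3 2 5)
  after f: (1 5)(2 3)
  after r: (2 5)

f' r r f r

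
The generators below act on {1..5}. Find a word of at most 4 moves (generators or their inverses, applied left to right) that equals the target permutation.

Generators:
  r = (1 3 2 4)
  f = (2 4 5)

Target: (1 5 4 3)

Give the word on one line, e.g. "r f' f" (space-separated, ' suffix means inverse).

f f r' f

  after f: (2 4 5)
  after f: (2 5 4)
  after r': (1 4 3)(2 5)
  after f: (1 5 4 3)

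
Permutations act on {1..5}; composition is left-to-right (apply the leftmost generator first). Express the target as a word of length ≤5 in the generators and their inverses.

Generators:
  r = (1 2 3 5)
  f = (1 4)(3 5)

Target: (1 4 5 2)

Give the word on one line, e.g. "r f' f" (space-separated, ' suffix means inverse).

  after f': (1 4)(3 5)
  after r: (1 4 2 3)
  after r: (1 4 3 2 5)
  after r: (1 4 5 2)

f' r r r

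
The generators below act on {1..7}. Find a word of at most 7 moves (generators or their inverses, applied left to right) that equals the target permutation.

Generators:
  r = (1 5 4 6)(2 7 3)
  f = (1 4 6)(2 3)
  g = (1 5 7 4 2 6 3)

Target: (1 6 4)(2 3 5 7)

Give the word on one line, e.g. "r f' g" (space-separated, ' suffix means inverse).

f r' g g f

  after f: (1 4 6)(2 3)
  after r': (1 5)(2 7)
  after g: (1 7 6 3)(2 4)
  after g: (1 4 6)(3 5 7)
  after f: (1 6 4)(2 3 5 7)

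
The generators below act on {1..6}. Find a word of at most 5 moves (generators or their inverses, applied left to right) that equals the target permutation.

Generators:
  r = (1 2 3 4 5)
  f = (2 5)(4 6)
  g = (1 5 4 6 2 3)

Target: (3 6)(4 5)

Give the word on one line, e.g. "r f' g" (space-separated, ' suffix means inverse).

  after f: (2 5)(4 6)
  after g': (1 3 2)(5 6)
  after f': (1 3 5 4 6 2)
  after g: (2 5 6 3 4)
  after f': (3 6)(4 5)

f g' f' g f'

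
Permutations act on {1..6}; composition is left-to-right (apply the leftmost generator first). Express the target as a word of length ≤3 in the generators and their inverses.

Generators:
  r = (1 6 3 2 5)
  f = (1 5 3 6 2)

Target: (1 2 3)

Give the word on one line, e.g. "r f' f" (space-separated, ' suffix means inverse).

r f

  after r: (1 6 3 2 5)
  after f: (1 2 3)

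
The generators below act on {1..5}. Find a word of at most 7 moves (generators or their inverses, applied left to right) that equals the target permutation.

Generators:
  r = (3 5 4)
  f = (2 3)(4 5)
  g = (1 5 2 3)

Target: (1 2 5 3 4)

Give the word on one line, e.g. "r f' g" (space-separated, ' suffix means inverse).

r' g f' r g'

  after r': (3 4 5)
  after g: (1 5)(2 3 4)
  after f': (1 4 3 5)
  after r: (1 3 4 5)
  after g': (1 2 5 3 4)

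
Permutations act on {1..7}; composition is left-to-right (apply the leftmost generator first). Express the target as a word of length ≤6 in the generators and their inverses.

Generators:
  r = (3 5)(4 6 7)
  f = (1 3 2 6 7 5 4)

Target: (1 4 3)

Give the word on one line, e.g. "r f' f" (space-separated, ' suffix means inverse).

f r f' f' r'

  after f: (1 3 2 6 7 5 4)
  after r: (1 5 6 4)(2 7 3)
  after f': (1 7)(2 6 5)
  after f': (1 6 7 4 5 3)
  after r': (1 4 3)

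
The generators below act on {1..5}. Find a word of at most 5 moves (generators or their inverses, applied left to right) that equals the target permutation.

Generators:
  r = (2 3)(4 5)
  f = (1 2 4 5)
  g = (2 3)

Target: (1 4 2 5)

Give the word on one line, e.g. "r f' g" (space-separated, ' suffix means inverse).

  after r: (2 3)(4 5)
  after g': (4 5)
  after f: (1 2 4)
  after f: (1 4 2 5)

r g' f f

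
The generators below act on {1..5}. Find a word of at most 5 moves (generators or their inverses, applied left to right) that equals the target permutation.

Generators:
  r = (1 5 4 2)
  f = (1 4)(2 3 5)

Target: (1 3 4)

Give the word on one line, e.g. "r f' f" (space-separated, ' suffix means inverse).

  after r: (1 5 4 2)
  after f: (1 2 4 3 5)
  after f: (1 3 2)(4 5)
  after r': (1 3 4)

r f f r'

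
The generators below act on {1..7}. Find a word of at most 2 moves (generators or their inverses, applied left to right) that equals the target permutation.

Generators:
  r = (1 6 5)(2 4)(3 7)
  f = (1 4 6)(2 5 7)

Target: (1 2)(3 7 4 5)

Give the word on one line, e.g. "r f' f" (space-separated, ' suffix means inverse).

f r

  after f: (1 4 6)(2 5 7)
  after r: (1 2)(3 7 4 5)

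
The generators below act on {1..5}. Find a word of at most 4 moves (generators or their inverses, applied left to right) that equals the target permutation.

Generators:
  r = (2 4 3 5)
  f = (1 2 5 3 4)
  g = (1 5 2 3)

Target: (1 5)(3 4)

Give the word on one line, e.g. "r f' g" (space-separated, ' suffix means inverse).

  after g': (1 3 2 5)
  after f': (1 5 4 3)
  after r': (1 3)(2 5)
  after f': (1 5)(3 4)

g' f' r' f'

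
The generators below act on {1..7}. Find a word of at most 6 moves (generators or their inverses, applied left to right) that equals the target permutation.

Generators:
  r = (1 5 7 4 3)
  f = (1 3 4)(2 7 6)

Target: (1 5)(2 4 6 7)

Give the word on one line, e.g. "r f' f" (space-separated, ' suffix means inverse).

f r r f

  after f: (1 3 4)(2 7 6)
  after r: (2 4 5 7 6)
  after r: (1 5 4 7 6 2 3)
  after f: (1 5)(2 4 6 7)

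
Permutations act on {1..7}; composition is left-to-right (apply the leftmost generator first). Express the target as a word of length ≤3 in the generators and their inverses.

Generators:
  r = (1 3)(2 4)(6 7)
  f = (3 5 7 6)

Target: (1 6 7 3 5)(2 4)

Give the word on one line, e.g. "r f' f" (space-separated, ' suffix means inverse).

f' r' f'

  after f': (3 6 7 5)
  after r': (1 3 7 5)(2 4)
  after f': (1 6 7 3 5)(2 4)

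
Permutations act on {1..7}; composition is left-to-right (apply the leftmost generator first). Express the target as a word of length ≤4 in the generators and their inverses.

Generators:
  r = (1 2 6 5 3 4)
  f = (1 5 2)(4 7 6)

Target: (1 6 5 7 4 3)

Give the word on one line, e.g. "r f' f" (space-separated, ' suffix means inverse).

  after r': (1 4 3 5 6 2)
  after f': (1 6 5 7 4 3)

r' f'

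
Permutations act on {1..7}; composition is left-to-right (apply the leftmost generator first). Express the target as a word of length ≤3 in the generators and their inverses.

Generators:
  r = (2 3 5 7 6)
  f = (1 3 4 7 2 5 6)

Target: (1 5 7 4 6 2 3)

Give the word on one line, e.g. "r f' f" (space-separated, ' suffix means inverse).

f' r' r'

  after f': (1 6 5 2 7 4 3)
  after r': (1 7 4 2 5 6 3)
  after r': (1 5 7 4 6 2 3)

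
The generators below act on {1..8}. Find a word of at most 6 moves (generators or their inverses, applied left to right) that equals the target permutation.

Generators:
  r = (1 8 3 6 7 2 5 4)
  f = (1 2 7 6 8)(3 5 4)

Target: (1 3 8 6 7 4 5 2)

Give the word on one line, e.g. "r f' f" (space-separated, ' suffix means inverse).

  after f: (1 2 7 6 8)(3 5 4)
  after f: (1 7 8 2 6)(3 4 5)
  after f: (1 6 2 8 7)
  after r': (1 3 8 6 7 4 5 2)

f f f r'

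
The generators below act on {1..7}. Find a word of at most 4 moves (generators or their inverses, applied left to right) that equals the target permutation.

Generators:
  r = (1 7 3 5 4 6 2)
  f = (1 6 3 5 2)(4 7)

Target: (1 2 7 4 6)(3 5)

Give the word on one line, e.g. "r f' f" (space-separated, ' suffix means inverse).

r' f r'

  after r': (1 2 6 4 5 3 7)
  after f: (2 3 4)(6 7)
  after r': (1 2 7 4 6)(3 5)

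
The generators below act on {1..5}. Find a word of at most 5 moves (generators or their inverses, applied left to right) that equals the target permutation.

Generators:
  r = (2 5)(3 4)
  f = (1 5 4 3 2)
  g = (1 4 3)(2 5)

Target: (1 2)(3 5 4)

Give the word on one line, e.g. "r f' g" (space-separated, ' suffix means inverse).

  after r: (2 5)(3 4)
  after g': (1 3)
  after f: (1 2)(3 5 4)

r g' f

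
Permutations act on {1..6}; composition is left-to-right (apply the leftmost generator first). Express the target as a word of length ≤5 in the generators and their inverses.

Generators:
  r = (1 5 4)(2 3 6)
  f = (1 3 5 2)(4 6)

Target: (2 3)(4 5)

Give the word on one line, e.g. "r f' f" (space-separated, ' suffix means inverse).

f r f r

  after f: (1 3 5 2)(4 6)
  after r: (1 6)(2 5 3 4)
  after f: (1 4)(3 6)
  after r: (2 3)(4 5)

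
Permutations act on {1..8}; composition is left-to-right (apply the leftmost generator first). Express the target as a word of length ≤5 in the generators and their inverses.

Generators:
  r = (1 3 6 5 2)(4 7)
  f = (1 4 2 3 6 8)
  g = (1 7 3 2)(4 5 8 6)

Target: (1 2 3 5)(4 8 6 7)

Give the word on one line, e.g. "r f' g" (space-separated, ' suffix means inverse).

  after g: (1 7 3 2)(4 5 8 6)
  after r': (1 4 6 7)(3 5 8)
  after f: (1 2 3 5)(4 8 6 7)

g r' f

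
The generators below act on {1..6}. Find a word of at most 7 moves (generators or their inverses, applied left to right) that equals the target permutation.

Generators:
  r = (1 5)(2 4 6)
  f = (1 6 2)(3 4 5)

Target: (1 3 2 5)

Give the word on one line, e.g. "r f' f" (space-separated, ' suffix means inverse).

r' r' f' r f'

  after r': (1 5)(2 6 4)
  after r': (2 4 6)
  after f': (1 2 3 5 4)
  after r: (1 4 5 6 2 3)
  after f': (1 3 2 5)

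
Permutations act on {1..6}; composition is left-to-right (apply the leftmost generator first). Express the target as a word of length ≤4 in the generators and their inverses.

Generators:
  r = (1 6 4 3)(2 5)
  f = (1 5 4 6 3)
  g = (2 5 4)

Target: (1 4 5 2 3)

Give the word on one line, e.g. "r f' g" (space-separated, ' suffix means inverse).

  after g': (2 4 5)
  after g': (2 5 4)
  after f': (1 3 6 4 2)
  after r': (1 4 5 2 3)

g' g' f' r'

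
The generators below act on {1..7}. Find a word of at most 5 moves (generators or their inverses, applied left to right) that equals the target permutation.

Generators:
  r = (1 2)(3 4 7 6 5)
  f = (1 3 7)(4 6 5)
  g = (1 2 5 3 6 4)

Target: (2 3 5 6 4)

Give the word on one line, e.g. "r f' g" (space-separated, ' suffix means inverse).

  after r': (1 2)(3 5 6 7 4)
  after g: (1 5 4 6 7)
  after f': (1 6 3)
  after g: (1 4)(2 5 3)
  after g: (2 3 5 6 4)

r' g f' g g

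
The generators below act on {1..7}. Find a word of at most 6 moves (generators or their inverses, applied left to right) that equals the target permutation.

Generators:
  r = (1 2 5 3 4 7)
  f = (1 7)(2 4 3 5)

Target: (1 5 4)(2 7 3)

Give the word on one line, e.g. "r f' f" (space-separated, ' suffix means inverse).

  after r: (1 2 5 3 4 7)
  after f: (1 4)
  after r': (1 3 5 2)(4 7)
  after f: (1 5 4)(2 7 3)

r f r' f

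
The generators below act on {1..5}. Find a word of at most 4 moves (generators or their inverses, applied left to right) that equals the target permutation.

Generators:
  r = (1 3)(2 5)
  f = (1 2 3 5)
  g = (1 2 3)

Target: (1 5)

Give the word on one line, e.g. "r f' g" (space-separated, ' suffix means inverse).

  after f': (1 5 3 2)
  after g': (1 5 2 3)
  after g': (1 5)

f' g' g'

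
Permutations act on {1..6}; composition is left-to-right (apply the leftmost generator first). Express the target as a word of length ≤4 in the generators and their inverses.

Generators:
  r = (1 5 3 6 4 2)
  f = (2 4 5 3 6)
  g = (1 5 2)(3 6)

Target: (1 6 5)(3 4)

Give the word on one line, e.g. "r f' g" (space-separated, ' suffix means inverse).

r' f'

  after r': (1 2 4 6 3 5)
  after f': (1 6 5)(3 4)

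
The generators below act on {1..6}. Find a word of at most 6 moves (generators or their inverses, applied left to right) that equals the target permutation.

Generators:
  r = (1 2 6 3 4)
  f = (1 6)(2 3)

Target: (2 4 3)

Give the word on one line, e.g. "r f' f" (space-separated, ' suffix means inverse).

  after r: (1 2 6 3 4)
  after f': (1 3 4 6 2)
  after r': (1 6)(2 4)
  after f: (2 4 3)

r f' r' f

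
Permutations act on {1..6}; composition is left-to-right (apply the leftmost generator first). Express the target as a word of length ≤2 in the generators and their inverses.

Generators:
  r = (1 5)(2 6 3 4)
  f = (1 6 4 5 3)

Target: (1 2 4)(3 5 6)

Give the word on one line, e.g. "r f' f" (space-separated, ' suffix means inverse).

f r'

  after f: (1 6 4 5 3)
  after r': (1 2 4)(3 5 6)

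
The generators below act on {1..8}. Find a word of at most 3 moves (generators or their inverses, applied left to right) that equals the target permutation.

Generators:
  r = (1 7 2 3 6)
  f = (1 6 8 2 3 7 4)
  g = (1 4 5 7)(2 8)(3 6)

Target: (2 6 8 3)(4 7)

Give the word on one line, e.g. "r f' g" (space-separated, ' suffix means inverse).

f r

  after f: (1 6 8 2 3 7 4)
  after r: (2 6 8 3)(4 7)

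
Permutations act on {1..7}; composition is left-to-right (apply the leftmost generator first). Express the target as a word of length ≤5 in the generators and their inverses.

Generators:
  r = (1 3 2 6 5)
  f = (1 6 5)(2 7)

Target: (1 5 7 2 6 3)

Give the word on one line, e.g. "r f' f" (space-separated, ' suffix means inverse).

r r r f

  after r: (1 3 2 6 5)
  after r: (1 2 5 3 6)
  after r: (1 6 3 5 2)
  after f: (1 5 7 2 6 3)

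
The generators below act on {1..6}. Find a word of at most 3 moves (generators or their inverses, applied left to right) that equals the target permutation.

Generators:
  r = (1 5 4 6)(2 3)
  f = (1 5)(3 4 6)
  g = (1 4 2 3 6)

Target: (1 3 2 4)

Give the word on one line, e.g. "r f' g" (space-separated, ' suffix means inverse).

  after r': (1 6 4 5)(2 3)
  after f: (1 3 2 4)

r' f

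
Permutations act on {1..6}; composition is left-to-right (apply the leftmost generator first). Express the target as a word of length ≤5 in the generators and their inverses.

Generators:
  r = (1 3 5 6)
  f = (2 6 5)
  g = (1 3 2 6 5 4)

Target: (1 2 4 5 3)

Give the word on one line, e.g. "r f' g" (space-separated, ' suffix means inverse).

  after r: (1 3 5 6)
  after f': (1 3 6)(2 5)
  after r: (1 5 2 6 3)
  after r: (1 6 5 2)
  after g': (1 2 4 5 3)

r f' r r g'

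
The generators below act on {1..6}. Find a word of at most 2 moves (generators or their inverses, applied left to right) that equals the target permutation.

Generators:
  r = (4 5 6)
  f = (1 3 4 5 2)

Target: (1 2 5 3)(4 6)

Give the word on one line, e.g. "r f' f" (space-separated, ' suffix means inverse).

  after r': (4 6 5)
  after f': (1 2 5 3)(4 6)

r' f'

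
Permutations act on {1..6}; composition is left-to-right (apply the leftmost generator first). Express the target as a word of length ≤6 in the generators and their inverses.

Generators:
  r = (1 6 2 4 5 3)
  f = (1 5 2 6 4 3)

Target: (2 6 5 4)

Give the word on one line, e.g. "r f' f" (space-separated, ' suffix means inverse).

f r' r' f' f'

  after f: (1 5 2 6 4 3)
  after r': (1 4 5 6 2)
  after r': (1 2 3 5)
  after f': (1 5 3)(2 4 6)
  after f': (2 6 5 4)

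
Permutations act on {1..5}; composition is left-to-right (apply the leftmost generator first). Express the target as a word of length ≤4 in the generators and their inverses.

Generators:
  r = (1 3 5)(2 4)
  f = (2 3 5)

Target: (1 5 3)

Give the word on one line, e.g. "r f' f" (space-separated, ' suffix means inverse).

r r

  after r: (1 3 5)(2 4)
  after r: (1 5 3)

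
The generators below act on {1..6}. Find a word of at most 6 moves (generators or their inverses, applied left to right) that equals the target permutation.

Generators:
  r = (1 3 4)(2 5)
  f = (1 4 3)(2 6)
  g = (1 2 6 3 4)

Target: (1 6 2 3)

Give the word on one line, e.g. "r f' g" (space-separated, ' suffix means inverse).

g' f' r' r' g'

  after g': (1 4 3 6 2)
  after f': (2 3)
  after r': (1 4 3 5 2)
  after r': (1 3 2 4)
  after g': (1 6 2 3)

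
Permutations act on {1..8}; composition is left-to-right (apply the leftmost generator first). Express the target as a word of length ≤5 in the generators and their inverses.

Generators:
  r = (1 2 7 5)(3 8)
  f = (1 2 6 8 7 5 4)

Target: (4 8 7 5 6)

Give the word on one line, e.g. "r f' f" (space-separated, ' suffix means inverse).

  after f': (1 4 5 7 8 6 2)
  after f': (1 5 8 2 4 7 6)
  after f': (1 7 2 5 6 4 8)
  after r: (1 5 6 4 3 8 2)
  after r: (4 8 7 5 6)

f' f' f' r r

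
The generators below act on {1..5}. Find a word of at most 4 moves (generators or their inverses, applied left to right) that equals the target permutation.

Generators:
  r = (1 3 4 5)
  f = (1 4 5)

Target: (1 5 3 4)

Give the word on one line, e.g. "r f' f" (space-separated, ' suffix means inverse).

  after f': (1 5 4)
  after r': (1 4 5 3)
  after f: (1 5 3 4)

f' r' f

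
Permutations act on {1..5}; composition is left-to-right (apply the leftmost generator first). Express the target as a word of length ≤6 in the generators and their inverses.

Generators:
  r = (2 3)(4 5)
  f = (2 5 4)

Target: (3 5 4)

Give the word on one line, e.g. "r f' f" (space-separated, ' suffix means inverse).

f' f' r' f' f'

  after f': (2 4 5)
  after f': (2 5 4)
  after r': (2 4 3)
  after f': (2 5)(3 4)
  after f': (3 5 4)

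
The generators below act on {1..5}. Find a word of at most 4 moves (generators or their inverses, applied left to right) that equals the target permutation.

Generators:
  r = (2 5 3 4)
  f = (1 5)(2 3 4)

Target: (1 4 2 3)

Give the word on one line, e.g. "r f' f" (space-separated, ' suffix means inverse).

  after f': (1 5)(2 4 3)
  after r: (1 3 5)
  after f: (1 4 2 3)

f' r f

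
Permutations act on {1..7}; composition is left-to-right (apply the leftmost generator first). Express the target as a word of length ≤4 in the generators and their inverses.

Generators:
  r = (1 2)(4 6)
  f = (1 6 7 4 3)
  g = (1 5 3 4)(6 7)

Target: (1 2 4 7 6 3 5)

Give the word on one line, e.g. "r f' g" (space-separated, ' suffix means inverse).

  after r: (1 2)(4 6)
  after g: (1 2 5 3 4 7 6)
  after g: (1 2 3)(4 6 5)
  after g: (1 2 4 7 6 3 5)

r g g g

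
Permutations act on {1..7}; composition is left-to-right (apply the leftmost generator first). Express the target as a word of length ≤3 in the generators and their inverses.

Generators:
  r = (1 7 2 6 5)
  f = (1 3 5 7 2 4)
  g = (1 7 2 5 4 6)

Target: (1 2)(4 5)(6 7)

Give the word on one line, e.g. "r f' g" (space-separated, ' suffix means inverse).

g r

  after g: (1 7 2 5 4 6)
  after r: (1 2)(4 5)(6 7)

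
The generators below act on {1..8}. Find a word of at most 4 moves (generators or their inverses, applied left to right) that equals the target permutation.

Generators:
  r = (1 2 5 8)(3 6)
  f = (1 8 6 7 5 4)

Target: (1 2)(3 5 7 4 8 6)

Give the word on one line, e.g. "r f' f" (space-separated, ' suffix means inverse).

  after r: (1 2 5 8)(3 6)
  after f: (1 2 4)(3 7 5 6)
  after f: (1 2)(3 5 7 4 8 6)

r f f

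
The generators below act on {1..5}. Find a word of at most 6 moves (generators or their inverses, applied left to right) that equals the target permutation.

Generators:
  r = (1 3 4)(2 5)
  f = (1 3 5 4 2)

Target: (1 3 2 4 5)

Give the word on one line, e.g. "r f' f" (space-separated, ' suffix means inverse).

r f r' f f

  after r: (1 3 4)(2 5)
  after f: (1 5)(2 4 3)
  after r': (1 2 3 5 4)
  after f: (2 5)(3 4)
  after f: (1 3 2 4 5)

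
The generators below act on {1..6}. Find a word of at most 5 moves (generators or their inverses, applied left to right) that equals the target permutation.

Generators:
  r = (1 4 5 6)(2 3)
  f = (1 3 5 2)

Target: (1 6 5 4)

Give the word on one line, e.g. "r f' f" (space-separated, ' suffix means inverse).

f' r f r f'

  after f': (1 2 5 3)
  after r: (1 3 4 5 2 6)
  after f: (1 5)(2 6 3 4)
  after r: (1 6 2)(3 5 4)
  after f': (1 6 5 4)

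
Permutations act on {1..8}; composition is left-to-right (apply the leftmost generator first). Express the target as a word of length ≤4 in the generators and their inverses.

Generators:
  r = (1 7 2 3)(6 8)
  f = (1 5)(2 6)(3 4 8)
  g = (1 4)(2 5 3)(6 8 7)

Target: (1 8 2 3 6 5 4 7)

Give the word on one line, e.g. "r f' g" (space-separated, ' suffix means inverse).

  after r': (1 3 2 7)(6 8)
  after r': (1 2)(3 7)
  after f: (1 6 2 5)(3 7 4 8)
  after g: (1 8 2 3 6 5 4 7)

r' r' f g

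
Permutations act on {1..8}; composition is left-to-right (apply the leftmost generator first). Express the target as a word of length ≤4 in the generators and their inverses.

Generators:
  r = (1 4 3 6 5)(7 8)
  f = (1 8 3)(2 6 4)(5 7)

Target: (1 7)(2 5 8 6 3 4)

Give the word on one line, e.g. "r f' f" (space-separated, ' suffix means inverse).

f r

  after f: (1 8 3)(2 6 4)(5 7)
  after r: (1 7)(2 5 8 6 3 4)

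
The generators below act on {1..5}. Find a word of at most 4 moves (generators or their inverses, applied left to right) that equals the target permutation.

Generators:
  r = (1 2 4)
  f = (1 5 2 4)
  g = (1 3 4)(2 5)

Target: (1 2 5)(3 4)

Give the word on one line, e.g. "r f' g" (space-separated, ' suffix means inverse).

g' r'

  after g': (1 4 3)(2 5)
  after r': (1 2 5)(3 4)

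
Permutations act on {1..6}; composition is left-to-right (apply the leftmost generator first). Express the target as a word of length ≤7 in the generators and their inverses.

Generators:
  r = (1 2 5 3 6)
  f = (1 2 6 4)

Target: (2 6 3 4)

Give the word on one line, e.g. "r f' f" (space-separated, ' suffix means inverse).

f r f' r' f'

  after f: (1 2 6 4)
  after r: (1 5 3 6 4 2)
  after f': (1 5 3 2 4)
  after r': (1 2 4 6 3)
  after f': (2 6 3 4)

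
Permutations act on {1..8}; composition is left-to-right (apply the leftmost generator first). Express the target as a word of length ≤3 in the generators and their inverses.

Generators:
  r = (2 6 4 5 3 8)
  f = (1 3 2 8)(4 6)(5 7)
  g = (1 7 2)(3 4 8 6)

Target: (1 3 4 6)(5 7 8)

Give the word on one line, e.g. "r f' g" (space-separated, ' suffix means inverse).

  after g: (1 7 2)(3 4 8 6)
  after f': (1 5 7 3 6)(2 8 4)
  after r: (1 3 4 6)(5 7 8)

g f' r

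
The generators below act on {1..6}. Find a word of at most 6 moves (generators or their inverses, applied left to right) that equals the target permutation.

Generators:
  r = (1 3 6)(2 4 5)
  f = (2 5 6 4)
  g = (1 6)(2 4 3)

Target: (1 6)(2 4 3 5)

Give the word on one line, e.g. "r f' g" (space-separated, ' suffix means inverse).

  after f': (2 4 6 5)
  after f': (2 6)(4 5)
  after g': (1 6 3 4 5 2)
  after r: (2 3 5 4)
  after g': (1 6)(2 4 3 5)

f' f' g' r g'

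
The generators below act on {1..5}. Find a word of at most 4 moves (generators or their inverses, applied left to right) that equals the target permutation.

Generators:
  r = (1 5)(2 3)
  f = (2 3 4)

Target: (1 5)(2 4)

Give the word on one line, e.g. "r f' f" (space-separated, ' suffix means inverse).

f f r

  after f: (2 3 4)
  after f: (2 4 3)
  after r: (1 5)(2 4)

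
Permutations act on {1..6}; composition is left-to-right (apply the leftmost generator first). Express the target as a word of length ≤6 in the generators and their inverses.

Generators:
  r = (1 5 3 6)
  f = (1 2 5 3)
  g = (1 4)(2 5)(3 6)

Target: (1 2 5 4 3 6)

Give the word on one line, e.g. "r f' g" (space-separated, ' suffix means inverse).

  after g': (1 4)(2 5)(3 6)
  after f': (1 4 3 6 5)
  after g': (2 5 4 6)
  after f: (1 2 3)(4 6 5)
  after r': (1 2 5 4 3 6)

g' f' g' f r'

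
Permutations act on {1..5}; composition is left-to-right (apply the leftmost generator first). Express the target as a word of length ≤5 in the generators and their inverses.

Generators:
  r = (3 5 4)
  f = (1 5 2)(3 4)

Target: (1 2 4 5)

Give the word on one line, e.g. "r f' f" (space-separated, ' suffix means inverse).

  after f': (1 2 5)(3 4)
  after r': (1 2 3 5)
  after r': (1 2 4 5)

f' r' r'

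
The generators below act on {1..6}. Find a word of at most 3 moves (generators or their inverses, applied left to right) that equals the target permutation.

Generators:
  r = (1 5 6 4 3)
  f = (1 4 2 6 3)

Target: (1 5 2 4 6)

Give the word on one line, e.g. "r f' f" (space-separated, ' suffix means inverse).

  after r: (1 5 6 4 3)
  after f': (1 5 2 4 6)

r f'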